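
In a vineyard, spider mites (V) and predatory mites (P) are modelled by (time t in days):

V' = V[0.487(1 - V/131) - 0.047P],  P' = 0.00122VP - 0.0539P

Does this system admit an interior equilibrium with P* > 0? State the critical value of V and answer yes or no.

The predator equation gives dP/dt > 0 only when V > 0.0539/0.00122 = 44.2.
Without the predator, V → K = 131. Since 131 > 44.2, the predator can invade and persist.

Threshold V = 44.2; K > 44.2, so yes, the predator persists.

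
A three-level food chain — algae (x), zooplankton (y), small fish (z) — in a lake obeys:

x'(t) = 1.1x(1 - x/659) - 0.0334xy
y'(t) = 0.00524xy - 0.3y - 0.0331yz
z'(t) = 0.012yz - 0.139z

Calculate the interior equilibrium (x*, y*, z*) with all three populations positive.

x* ≈ 427, y* ≈ 11.6, z* ≈ 58.6

From dz/dt = 0: 0.012y* = 0.139, so y* = 11.6.
From dx/dt = 0: 1.1(1 - x*/659) = 0.0334·11.6, giving x* = 659·(1 - 0.352) = 427.
From dy/dt = 0: 0.00524·427 - 0.3 = 0.0331z*, so z* = 1.94/0.0331 = 58.6.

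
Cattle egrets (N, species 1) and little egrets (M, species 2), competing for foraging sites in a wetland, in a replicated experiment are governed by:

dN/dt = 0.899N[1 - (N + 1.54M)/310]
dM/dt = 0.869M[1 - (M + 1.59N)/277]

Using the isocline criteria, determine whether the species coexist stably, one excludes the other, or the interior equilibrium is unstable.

unstable coexistence (outcome depends on initial conditions)

Compare the nullcline intercepts: K1/α12 = 310/1.54 = 201 < K2 = 277; K2/α21 = 277/1.59 = 174 < K1 = 310.
Since both are reversed, neither can invade when rare; the interior point is a saddle.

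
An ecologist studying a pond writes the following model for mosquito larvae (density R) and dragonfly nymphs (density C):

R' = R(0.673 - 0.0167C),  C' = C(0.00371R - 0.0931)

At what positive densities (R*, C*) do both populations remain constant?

R* ≈ 25.1, C* ≈ 40.3

Set dC/dt = 0 with C > 0: 0.00371R - 0.0931 = 0, so R* = 0.0931/0.00371 = 25.1.
Set dR/dt = 0 with R > 0: 0.673 - 0.0167C = 0, so C* = 0.673/0.0167 = 40.3.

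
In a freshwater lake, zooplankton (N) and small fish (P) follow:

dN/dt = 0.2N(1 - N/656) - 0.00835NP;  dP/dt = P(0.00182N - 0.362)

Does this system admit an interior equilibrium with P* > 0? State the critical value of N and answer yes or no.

Threshold N = 199; K > 199, so yes, the predator persists.

The predator equation gives dP/dt > 0 only when N > 0.362/0.00182 = 199.
Without the predator, N → K = 656. Since 656 > 199, the predator can invade and persist.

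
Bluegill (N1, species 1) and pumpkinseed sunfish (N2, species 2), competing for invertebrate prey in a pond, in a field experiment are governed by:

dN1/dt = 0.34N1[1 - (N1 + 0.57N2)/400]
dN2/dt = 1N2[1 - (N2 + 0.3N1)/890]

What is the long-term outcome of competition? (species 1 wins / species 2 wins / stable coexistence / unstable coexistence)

species 2 excludes species 1

Compare the nullcline intercepts: K1/α12 = 400/0.57 = 702 < K2 = 890; K2/α21 = 890/0.3 = 2970 > K1 = 400.
Since the inequalities point opposite ways, species 2 can invade but species 1 cannot.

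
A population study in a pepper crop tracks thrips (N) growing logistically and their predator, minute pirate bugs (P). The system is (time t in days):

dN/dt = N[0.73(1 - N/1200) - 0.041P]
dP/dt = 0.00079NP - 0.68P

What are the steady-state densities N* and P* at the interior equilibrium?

N* ≈ 861, P* ≈ 5.03

From dP/dt = 0 with P > 0: 0.00079N* = 0.68, so N* = 861.
Substitute into dN/dt = 0: 0.73(1 - 861/1200) = 0.041P*.
The bracket is 0.283, giving P* = 0.206/0.041 = 5.03.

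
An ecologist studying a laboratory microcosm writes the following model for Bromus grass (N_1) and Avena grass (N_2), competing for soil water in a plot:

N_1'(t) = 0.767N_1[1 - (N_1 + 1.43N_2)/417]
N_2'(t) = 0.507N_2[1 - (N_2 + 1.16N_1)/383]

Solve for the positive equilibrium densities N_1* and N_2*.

Setting both brackets to zero gives the nullclines N_1 + 1.43N_2 = 417 and 1.16N_1 + N_2 = 383.
Substituting N_2 = 383 - 1.16N_1 into the first: N_1(1 - 1.43·1.16) = 417 - 1.43·383.
So N_1* = -131/-0.659 = 198, and then N_2* = 383 - 1.16·198 = 153.

N_1* ≈ 198, N_2* ≈ 153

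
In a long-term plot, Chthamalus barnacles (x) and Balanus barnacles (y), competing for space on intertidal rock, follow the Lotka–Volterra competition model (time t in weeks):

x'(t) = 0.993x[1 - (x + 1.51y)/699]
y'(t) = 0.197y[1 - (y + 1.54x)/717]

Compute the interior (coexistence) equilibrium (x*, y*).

x* ≈ 289, y* ≈ 271

Setting both brackets to zero gives the nullclines x + 1.51y = 699 and 1.54x + y = 717.
Substituting y = 717 - 1.54x into the first: x(1 - 1.51·1.54) = 699 - 1.51·717.
So x* = -384/-1.33 = 289, and then y* = 717 - 1.54·289 = 271.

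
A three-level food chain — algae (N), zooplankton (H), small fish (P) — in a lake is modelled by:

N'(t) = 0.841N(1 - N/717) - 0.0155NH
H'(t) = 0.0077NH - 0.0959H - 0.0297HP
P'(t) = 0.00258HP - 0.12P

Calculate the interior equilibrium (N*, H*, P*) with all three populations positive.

N* ≈ 102, H* ≈ 46.5, P* ≈ 23.3

From dP/dt = 0: 0.00258H* = 0.12, so H* = 46.5.
From dN/dt = 0: 0.841(1 - N*/717) = 0.0155·46.5, giving N* = 717·(1 - 0.857) = 102.
From dH/dt = 0: 0.0077·102 - 0.0959 = 0.0297P*, so P* = 0.692/0.0297 = 23.3.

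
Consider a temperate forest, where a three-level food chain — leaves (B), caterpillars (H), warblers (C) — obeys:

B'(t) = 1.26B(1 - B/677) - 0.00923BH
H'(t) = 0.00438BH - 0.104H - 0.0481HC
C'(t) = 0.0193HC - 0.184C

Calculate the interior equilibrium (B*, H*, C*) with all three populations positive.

B* ≈ 630, H* ≈ 9.53, C* ≈ 55.2

From dC/dt = 0: 0.0193H* = 0.184, so H* = 9.53.
From dB/dt = 0: 1.26(1 - B*/677) = 0.00923·9.53, giving B* = 677·(1 - 0.0698) = 630.
From dH/dt = 0: 0.00438·630 - 0.104 = 0.0481C*, so C* = 2.65/0.0481 = 55.2.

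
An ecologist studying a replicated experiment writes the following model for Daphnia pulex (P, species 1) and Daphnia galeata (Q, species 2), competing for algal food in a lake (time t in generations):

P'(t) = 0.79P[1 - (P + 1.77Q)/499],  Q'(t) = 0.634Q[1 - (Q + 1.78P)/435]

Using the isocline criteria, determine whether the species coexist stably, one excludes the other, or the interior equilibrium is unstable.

unstable coexistence (outcome depends on initial conditions)

Compare the nullcline intercepts: K1/α12 = 499/1.77 = 282 < K2 = 435; K2/α21 = 435/1.78 = 244 < K1 = 499.
Since both are reversed, neither can invade when rare; the interior point is a saddle.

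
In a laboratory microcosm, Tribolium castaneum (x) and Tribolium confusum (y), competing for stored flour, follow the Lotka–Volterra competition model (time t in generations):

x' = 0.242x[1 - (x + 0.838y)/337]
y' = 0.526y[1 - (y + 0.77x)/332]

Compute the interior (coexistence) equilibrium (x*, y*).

Setting both brackets to zero gives the nullclines x + 0.838y = 337 and 0.77x + y = 332.
Substituting y = 332 - 0.77x into the first: x(1 - 0.838·0.77) = 337 - 0.838·332.
So x* = 58.8/0.355 = 166, and then y* = 332 - 0.77·166 = 204.

x* ≈ 166, y* ≈ 204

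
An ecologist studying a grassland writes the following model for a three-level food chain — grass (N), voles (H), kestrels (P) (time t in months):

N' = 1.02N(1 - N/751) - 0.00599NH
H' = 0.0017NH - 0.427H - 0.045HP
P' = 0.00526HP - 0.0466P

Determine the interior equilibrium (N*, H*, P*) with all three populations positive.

From dP/dt = 0: 0.00526H* = 0.0466, so H* = 8.86.
From dN/dt = 0: 1.02(1 - N*/751) = 0.00599·8.86, giving N* = 751·(1 - 0.052) = 712.
From dH/dt = 0: 0.0017·712 - 0.427 = 0.045P*, so P* = 0.783/0.045 = 17.4.

N* ≈ 712, H* ≈ 8.86, P* ≈ 17.4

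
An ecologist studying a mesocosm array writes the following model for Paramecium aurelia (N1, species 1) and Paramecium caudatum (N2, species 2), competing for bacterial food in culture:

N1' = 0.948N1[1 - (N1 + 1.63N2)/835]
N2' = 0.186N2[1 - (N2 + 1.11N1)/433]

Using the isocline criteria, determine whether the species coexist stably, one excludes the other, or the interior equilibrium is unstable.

Compare the nullcline intercepts: K1/α12 = 835/1.63 = 512 > K2 = 433; K2/α21 = 433/1.11 = 390 < K1 = 835.
Since the inequalities point opposite ways, species 1 can invade but species 2 cannot.

species 1 excludes species 2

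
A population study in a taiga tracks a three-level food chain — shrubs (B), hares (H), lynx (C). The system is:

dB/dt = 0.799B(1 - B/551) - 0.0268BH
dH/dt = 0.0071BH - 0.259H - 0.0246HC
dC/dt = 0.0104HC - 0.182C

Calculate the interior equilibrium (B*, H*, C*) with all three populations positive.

B* ≈ 228, H* ≈ 17.5, C* ≈ 55.2

From dC/dt = 0: 0.0104H* = 0.182, so H* = 17.5.
From dB/dt = 0: 0.799(1 - B*/551) = 0.0268·17.5, giving B* = 551·(1 - 0.587) = 228.
From dH/dt = 0: 0.0071·228 - 0.259 = 0.0246C*, so C* = 1.36/0.0246 = 55.2.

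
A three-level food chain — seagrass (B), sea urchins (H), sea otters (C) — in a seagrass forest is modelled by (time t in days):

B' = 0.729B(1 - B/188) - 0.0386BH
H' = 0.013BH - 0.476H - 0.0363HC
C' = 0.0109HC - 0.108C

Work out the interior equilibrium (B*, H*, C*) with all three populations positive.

From dC/dt = 0: 0.0109H* = 0.108, so H* = 9.91.
From dB/dt = 0: 0.729(1 - B*/188) = 0.0386·9.91, giving B* = 188·(1 - 0.525) = 89.4.
From dH/dt = 0: 0.013·89.4 - 0.476 = 0.0363C*, so C* = 0.686/0.0363 = 18.9.

B* ≈ 89.4, H* ≈ 9.91, C* ≈ 18.9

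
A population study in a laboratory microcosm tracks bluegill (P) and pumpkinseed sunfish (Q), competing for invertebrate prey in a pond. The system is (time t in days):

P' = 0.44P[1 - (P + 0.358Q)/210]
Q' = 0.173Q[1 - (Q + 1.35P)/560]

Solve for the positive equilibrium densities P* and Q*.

P* ≈ 18.4, Q* ≈ 535

Setting both brackets to zero gives the nullclines P + 0.358Q = 210 and 1.35P + Q = 560.
Substituting Q = 560 - 1.35P into the first: P(1 - 0.358·1.35) = 210 - 0.358·560.
So P* = 9.52/0.517 = 18.4, and then Q* = 560 - 1.35·18.4 = 535.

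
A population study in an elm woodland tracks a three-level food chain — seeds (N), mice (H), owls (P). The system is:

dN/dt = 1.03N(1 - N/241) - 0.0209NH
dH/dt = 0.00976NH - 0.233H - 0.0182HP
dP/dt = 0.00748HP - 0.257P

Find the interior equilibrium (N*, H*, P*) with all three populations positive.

N* ≈ 73, H* ≈ 34.4, P* ≈ 26.3

From dP/dt = 0: 0.00748H* = 0.257, so H* = 34.4.
From dN/dt = 0: 1.03(1 - N*/241) = 0.0209·34.4, giving N* = 241·(1 - 0.697) = 73.
From dH/dt = 0: 0.00976·73 - 0.233 = 0.0182P*, so P* = 0.479/0.0182 = 26.3.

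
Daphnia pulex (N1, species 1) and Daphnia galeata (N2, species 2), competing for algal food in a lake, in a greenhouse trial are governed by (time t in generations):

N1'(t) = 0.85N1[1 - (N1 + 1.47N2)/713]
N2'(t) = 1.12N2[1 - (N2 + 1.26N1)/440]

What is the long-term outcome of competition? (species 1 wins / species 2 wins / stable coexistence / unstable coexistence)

Compare the nullcline intercepts: K1/α12 = 713/1.47 = 485 > K2 = 440; K2/α21 = 440/1.26 = 349 < K1 = 713.
Since the inequalities point opposite ways, species 1 can invade but species 2 cannot.

species 1 excludes species 2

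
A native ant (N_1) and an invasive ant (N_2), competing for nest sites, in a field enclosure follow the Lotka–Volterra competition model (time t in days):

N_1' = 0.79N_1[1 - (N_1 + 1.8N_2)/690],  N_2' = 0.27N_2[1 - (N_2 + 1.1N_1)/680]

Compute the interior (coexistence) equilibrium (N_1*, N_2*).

N_1* ≈ 545, N_2* ≈ 80.6

Setting both brackets to zero gives the nullclines N_1 + 1.8N_2 = 690 and 1.1N_1 + N_2 = 680.
Substituting N_2 = 680 - 1.1N_1 into the first: N_1(1 - 1.8·1.1) = 690 - 1.8·680.
So N_1* = -534/-0.98 = 545, and then N_2* = 680 - 1.1·545 = 80.6.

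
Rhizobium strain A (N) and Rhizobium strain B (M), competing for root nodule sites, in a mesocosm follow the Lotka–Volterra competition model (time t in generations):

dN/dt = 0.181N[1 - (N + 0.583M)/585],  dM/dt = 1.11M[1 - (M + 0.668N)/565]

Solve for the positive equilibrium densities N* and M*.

Setting both brackets to zero gives the nullclines N + 0.583M = 585 and 0.668N + M = 565.
Substituting M = 565 - 0.668N into the first: N(1 - 0.583·0.668) = 585 - 0.583·565.
So N* = 256/0.611 = 419, and then M* = 565 - 0.668·419 = 285.

N* ≈ 419, M* ≈ 285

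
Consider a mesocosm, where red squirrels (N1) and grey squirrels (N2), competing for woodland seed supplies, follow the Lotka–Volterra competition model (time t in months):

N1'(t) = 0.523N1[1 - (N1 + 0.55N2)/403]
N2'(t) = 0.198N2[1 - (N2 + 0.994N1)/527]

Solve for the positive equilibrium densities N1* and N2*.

N1* ≈ 250, N2* ≈ 279

Setting both brackets to zero gives the nullclines N1 + 0.55N2 = 403 and 0.994N1 + N2 = 527.
Substituting N2 = 527 - 0.994N1 into the first: N1(1 - 0.55·0.994) = 403 - 0.55·527.
So N1* = 113/0.453 = 250, and then N2* = 527 - 0.994·250 = 279.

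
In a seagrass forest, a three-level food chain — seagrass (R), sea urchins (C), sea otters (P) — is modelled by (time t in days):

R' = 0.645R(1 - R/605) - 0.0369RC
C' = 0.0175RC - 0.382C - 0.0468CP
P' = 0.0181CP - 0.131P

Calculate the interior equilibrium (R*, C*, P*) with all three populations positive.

R* ≈ 354, C* ≈ 7.24, P* ≈ 124

From dP/dt = 0: 0.0181C* = 0.131, so C* = 7.24.
From dR/dt = 0: 0.645(1 - R*/605) = 0.0369·7.24, giving R* = 605·(1 - 0.414) = 354.
From dC/dt = 0: 0.0175·354 - 0.382 = 0.0468P*, so P* = 5.82/0.0468 = 124.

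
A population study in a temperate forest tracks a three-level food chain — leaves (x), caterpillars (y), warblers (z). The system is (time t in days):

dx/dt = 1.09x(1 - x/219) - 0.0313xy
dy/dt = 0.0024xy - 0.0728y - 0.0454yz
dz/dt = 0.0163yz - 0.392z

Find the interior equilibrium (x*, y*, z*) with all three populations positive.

From dz/dt = 0: 0.0163y* = 0.392, so y* = 24.
From dx/dt = 0: 1.09(1 - x*/219) = 0.0313·24, giving x* = 219·(1 - 0.691) = 67.8.
From dy/dt = 0: 0.0024·67.8 - 0.0728 = 0.0454z*, so z* = 0.0898/0.0454 = 1.98.

x* ≈ 67.8, y* ≈ 24, z* ≈ 1.98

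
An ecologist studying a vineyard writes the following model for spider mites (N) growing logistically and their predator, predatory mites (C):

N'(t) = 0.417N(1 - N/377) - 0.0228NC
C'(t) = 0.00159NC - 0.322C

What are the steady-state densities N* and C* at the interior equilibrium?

From dC/dt = 0 with C > 0: 0.00159N* = 0.322, so N* = 203.
Substitute into dN/dt = 0: 0.417(1 - 203/377) = 0.0228C*.
The bracket is 0.463, giving C* = 0.193/0.0228 = 8.46.

N* ≈ 203, C* ≈ 8.46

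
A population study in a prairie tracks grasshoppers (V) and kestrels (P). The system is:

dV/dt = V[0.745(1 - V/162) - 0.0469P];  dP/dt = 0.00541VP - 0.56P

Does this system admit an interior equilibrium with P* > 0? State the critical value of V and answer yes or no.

The predator equation gives dP/dt > 0 only when V > 0.56/0.00541 = 104.
Without the predator, V → K = 162. Since 162 > 104, the predator can invade and persist.

Threshold V = 104; K > 104, so yes, the predator persists.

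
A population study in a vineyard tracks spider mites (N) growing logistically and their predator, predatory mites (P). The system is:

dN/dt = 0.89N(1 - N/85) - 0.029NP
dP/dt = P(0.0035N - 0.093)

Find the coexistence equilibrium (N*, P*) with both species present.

N* ≈ 26.6, P* ≈ 21.1

From dP/dt = 0 with P > 0: 0.0035N* = 0.093, so N* = 26.6.
Substitute into dN/dt = 0: 0.89(1 - 26.6/85) = 0.029P*.
The bracket is 0.687, giving P* = 0.612/0.029 = 21.1.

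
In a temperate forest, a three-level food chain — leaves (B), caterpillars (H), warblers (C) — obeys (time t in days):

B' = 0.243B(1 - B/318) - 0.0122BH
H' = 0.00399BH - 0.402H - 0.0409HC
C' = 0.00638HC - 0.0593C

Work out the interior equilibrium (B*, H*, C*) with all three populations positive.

From dC/dt = 0: 0.00638H* = 0.0593, so H* = 9.29.
From dB/dt = 0: 0.243(1 - B*/318) = 0.0122·9.29, giving B* = 318·(1 - 0.467) = 170.
From dH/dt = 0: 0.00399·170 - 0.402 = 0.0409C*, so C* = 0.275/0.0409 = 6.72.

B* ≈ 170, H* ≈ 9.29, C* ≈ 6.72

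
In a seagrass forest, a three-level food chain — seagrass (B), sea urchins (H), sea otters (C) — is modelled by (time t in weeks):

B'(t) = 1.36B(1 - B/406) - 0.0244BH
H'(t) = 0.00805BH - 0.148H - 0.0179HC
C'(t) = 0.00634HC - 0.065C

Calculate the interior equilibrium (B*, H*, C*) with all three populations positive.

B* ≈ 331, H* ≈ 10.3, C* ≈ 141

From dC/dt = 0: 0.00634H* = 0.065, so H* = 10.3.
From dB/dt = 0: 1.36(1 - B*/406) = 0.0244·10.3, giving B* = 406·(1 - 0.184) = 331.
From dH/dt = 0: 0.00805·331 - 0.148 = 0.0179C*, so C* = 2.52/0.0179 = 141.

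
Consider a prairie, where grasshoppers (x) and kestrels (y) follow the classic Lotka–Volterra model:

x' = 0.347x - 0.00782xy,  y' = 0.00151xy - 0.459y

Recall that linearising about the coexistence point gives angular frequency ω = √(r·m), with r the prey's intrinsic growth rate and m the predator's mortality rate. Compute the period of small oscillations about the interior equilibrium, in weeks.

Here r = 0.347 and m = 0.459, so r·m = 0.159.
ω = √0.159 = 0.399 per week, hence T = 2π/ω ≈ 15.7 weeks.

T ≈ 15.7 weeks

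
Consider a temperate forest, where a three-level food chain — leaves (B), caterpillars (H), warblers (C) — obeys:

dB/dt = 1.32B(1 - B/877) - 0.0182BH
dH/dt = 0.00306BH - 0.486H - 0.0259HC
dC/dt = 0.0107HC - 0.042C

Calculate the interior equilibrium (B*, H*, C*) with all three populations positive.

B* ≈ 830, H* ≈ 3.93, C* ≈ 79.2

From dC/dt = 0: 0.0107H* = 0.042, so H* = 3.93.
From dB/dt = 0: 1.32(1 - B*/877) = 0.0182·3.93, giving B* = 877·(1 - 0.0541) = 830.
From dH/dt = 0: 0.00306·830 - 0.486 = 0.0259C*, so C* = 2.05/0.0259 = 79.2.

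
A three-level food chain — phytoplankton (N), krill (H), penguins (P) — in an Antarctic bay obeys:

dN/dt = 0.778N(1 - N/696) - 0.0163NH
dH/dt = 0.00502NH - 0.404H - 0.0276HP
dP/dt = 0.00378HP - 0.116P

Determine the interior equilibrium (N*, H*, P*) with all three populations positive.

From dP/dt = 0: 0.00378H* = 0.116, so H* = 30.7.
From dN/dt = 0: 0.778(1 - N*/696) = 0.0163·30.7, giving N* = 696·(1 - 0.643) = 249.
From dH/dt = 0: 0.00502·249 - 0.404 = 0.0276P*, so P* = 0.844/0.0276 = 30.6.

N* ≈ 249, H* ≈ 30.7, P* ≈ 30.6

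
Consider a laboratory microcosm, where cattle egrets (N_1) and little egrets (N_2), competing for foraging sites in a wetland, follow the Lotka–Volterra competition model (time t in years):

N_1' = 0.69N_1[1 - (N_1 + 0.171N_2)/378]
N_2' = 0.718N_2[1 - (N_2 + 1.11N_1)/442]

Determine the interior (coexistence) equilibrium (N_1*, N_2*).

Setting both brackets to zero gives the nullclines N_1 + 0.171N_2 = 378 and 1.11N_1 + N_2 = 442.
Substituting N_2 = 442 - 1.11N_1 into the first: N_1(1 - 0.171·1.11) = 378 - 0.171·442.
So N_1* = 302/0.81 = 373, and then N_2* = 442 - 1.11·373 = 27.7.

N_1* ≈ 373, N_2* ≈ 27.7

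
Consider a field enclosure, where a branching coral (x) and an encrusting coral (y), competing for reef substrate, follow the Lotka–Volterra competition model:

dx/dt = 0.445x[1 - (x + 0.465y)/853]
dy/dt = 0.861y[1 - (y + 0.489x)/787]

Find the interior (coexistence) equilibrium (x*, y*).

Setting both brackets to zero gives the nullclines x + 0.465y = 853 and 0.489x + y = 787.
Substituting y = 787 - 0.489x into the first: x(1 - 0.465·0.489) = 853 - 0.465·787.
So x* = 487/0.773 = 630, and then y* = 787 - 0.489·630 = 479.

x* ≈ 630, y* ≈ 479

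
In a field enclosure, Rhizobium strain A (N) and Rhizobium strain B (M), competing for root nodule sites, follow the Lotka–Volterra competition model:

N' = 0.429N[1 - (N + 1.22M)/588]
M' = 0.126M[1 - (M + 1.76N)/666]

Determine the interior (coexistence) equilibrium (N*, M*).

Setting both brackets to zero gives the nullclines N + 1.22M = 588 and 1.76N + M = 666.
Substituting M = 666 - 1.76N into the first: N(1 - 1.22·1.76) = 588 - 1.22·666.
So N* = -225/-1.15 = 196, and then M* = 666 - 1.76·196 = 322.

N* ≈ 196, M* ≈ 322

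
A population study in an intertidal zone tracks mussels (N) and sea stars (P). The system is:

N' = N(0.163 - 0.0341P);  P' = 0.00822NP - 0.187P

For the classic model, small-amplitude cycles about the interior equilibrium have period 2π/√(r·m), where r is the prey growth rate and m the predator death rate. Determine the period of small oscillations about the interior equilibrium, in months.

T ≈ 36 months

Here r = 0.163 and m = 0.187, so r·m = 0.0305.
ω = √0.0305 = 0.175 per month, hence T = 2π/ω ≈ 36 months.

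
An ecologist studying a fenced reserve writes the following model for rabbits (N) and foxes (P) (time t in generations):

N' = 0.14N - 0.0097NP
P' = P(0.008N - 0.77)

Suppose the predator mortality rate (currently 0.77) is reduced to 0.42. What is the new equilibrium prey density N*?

At the interior fixed point, setting dP/dt = 0 with P > 0 fixes N* = (predator death rate)/(NP coefficient) — independent of the other coefficients.
With the change, N* = 0.42/0.008 = 52.5; it falls from 96.2.

N* ≈ 52.5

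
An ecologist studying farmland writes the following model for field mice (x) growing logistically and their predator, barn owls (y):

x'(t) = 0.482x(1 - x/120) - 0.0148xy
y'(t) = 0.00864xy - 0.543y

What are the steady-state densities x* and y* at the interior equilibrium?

x* ≈ 62.8, y* ≈ 15.5

From dy/dt = 0 with y > 0: 0.00864x* = 0.543, so x* = 62.8.
Substitute into dx/dt = 0: 0.482(1 - 62.8/120) = 0.0148y*.
The bracket is 0.476, giving y* = 0.23/0.0148 = 15.5.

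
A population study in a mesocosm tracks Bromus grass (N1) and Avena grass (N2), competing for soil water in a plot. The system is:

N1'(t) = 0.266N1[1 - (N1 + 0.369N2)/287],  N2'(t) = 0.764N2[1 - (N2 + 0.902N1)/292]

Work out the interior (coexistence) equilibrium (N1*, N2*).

Setting both brackets to zero gives the nullclines N1 + 0.369N2 = 287 and 0.902N1 + N2 = 292.
Substituting N2 = 292 - 0.902N1 into the first: N1(1 - 0.369·0.902) = 287 - 0.369·292.
So N1* = 179/0.667 = 269, and then N2* = 292 - 0.902·269 = 49.7.

N1* ≈ 269, N2* ≈ 49.7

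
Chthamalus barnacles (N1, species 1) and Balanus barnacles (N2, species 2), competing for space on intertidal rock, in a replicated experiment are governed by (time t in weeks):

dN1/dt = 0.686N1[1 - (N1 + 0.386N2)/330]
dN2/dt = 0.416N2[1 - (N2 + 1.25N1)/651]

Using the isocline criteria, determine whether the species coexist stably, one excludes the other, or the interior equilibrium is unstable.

stable coexistence

Compare the nullcline intercepts: K1/α12 = 330/0.386 = 855 > K2 = 651; K2/α21 = 651/1.25 = 521 > K1 = 330.
Since both inequalities hold, each species can invade when rare, so the interior equilibrium is stable.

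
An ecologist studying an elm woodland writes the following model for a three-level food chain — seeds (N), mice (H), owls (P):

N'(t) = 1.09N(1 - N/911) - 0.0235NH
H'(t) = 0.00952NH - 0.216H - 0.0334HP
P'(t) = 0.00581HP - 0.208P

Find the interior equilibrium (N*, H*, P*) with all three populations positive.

From dP/dt = 0: 0.00581H* = 0.208, so H* = 35.8.
From dN/dt = 0: 1.09(1 - N*/911) = 0.0235·35.8, giving N* = 911·(1 - 0.772) = 208.
From dH/dt = 0: 0.00952·208 - 0.216 = 0.0334P*, so P* = 1.76/0.0334 = 52.8.

N* ≈ 208, H* ≈ 35.8, P* ≈ 52.8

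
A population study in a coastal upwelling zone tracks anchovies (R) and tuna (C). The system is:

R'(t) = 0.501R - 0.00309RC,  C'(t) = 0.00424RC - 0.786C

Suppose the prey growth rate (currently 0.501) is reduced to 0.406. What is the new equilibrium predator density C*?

C* ≈ 131

At the interior fixed point, setting dR/dt = 0 with R > 0 fixes C* = (prey growth rate)/(RC coefficient) — independent of the other coefficients.
With the change, C* = 0.406/0.00309 = 131; it falls from 162.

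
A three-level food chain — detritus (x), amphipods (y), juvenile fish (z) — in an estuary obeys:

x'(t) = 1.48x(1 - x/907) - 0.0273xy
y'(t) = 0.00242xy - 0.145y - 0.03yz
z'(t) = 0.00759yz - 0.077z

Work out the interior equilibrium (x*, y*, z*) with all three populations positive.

x* ≈ 737, y* ≈ 10.1, z* ≈ 54.6

From dz/dt = 0: 0.00759y* = 0.077, so y* = 10.1.
From dx/dt = 0: 1.48(1 - x*/907) = 0.0273·10.1, giving x* = 907·(1 - 0.187) = 737.
From dy/dt = 0: 0.00242·737 - 0.145 = 0.03z*, so z* = 1.64/0.03 = 54.6.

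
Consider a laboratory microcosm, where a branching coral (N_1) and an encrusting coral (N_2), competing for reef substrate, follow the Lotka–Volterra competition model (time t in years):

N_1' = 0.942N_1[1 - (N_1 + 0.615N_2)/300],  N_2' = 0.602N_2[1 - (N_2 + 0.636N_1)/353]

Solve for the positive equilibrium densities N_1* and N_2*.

Setting both brackets to zero gives the nullclines N_1 + 0.615N_2 = 300 and 0.636N_1 + N_2 = 353.
Substituting N_2 = 353 - 0.636N_1 into the first: N_1(1 - 0.615·0.636) = 300 - 0.615·353.
So N_1* = 82.9/0.609 = 136, and then N_2* = 353 - 0.636·136 = 266.

N_1* ≈ 136, N_2* ≈ 266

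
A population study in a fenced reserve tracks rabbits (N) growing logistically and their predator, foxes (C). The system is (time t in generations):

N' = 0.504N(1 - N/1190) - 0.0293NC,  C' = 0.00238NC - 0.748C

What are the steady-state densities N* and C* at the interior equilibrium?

N* ≈ 314, C* ≈ 12.7

From dC/dt = 0 with C > 0: 0.00238N* = 0.748, so N* = 314.
Substitute into dN/dt = 0: 0.504(1 - 314/1190) = 0.0293C*.
The bracket is 0.736, giving C* = 0.371/0.0293 = 12.7.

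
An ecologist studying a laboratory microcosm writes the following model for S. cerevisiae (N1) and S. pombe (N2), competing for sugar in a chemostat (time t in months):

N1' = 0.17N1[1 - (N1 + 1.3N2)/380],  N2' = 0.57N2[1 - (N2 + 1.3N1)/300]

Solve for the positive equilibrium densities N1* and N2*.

N1* ≈ 14.5, N2* ≈ 281

Setting both brackets to zero gives the nullclines N1 + 1.3N2 = 380 and 1.3N1 + N2 = 300.
Substituting N2 = 300 - 1.3N1 into the first: N1(1 - 1.3·1.3) = 380 - 1.3·300.
So N1* = -10/-0.69 = 14.5, and then N2* = 300 - 1.3·14.5 = 281.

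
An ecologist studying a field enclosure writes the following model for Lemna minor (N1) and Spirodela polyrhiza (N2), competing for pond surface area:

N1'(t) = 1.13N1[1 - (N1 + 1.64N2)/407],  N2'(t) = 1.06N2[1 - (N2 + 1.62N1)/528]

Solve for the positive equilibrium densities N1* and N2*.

N1* ≈ 277, N2* ≈ 79.3

Setting both brackets to zero gives the nullclines N1 + 1.64N2 = 407 and 1.62N1 + N2 = 528.
Substituting N2 = 528 - 1.62N1 into the first: N1(1 - 1.64·1.62) = 407 - 1.64·528.
So N1* = -459/-1.66 = 277, and then N2* = 528 - 1.62·277 = 79.3.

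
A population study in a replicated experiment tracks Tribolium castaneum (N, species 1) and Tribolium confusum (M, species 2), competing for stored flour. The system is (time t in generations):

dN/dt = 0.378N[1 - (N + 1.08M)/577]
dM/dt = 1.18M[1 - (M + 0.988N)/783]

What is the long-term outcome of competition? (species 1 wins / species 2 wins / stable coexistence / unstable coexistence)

Compare the nullcline intercepts: K1/α12 = 577/1.08 = 534 < K2 = 783; K2/α21 = 783/0.988 = 793 > K1 = 577.
Since the inequalities point opposite ways, species 2 can invade but species 1 cannot.

species 2 excludes species 1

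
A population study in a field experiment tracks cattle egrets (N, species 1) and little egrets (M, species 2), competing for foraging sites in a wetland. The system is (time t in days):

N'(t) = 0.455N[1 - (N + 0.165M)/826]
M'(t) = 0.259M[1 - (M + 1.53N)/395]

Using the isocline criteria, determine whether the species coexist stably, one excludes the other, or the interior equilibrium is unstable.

species 1 excludes species 2

Compare the nullcline intercepts: K1/α12 = 826/0.165 = 5010 > K2 = 395; K2/α21 = 395/1.53 = 258 < K1 = 826.
Since the inequalities point opposite ways, species 1 can invade but species 2 cannot.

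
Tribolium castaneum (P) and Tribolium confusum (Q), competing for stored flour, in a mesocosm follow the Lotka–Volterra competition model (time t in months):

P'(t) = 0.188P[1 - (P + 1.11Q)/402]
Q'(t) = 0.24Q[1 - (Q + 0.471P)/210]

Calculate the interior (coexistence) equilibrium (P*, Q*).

Setting both brackets to zero gives the nullclines P + 1.11Q = 402 and 0.471P + Q = 210.
Substituting Q = 210 - 0.471P into the first: P(1 - 1.11·0.471) = 402 - 1.11·210.
So P* = 169/0.477 = 354, and then Q* = 210 - 0.471·354 = 43.3.

P* ≈ 354, Q* ≈ 43.3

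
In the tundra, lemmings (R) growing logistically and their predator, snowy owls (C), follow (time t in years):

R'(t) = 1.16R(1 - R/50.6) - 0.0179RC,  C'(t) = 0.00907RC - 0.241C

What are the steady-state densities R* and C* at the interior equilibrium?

R* ≈ 26.6, C* ≈ 30.8

From dC/dt = 0 with C > 0: 0.00907R* = 0.241, so R* = 26.6.
Substitute into dR/dt = 0: 1.16(1 - 26.6/50.6) = 0.0179C*.
The bracket is 0.475, giving C* = 0.551/0.0179 = 30.8.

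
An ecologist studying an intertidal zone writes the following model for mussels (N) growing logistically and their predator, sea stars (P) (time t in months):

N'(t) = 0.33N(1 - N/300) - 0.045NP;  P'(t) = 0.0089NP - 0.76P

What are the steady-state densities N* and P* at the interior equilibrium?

N* ≈ 85.4, P* ≈ 5.25

From dP/dt = 0 with P > 0: 0.0089N* = 0.76, so N* = 85.4.
Substitute into dN/dt = 0: 0.33(1 - 85.4/300) = 0.045P*.
The bracket is 0.715, giving P* = 0.236/0.045 = 5.25.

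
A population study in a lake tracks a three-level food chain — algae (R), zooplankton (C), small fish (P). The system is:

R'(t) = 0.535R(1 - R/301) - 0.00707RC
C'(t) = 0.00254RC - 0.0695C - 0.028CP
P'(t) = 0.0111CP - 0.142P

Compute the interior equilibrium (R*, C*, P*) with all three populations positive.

From dP/dt = 0: 0.0111C* = 0.142, so C* = 12.8.
From dR/dt = 0: 0.535(1 - R*/301) = 0.00707·12.8, giving R* = 301·(1 - 0.169) = 250.
From dC/dt = 0: 0.00254·250 - 0.0695 = 0.028P*, so P* = 0.566/0.028 = 20.2.

R* ≈ 250, C* ≈ 12.8, P* ≈ 20.2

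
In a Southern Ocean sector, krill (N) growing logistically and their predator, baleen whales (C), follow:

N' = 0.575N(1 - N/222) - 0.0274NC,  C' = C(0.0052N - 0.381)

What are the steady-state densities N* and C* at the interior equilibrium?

From dC/dt = 0 with C > 0: 0.0052N* = 0.381, so N* = 73.3.
Substitute into dN/dt = 0: 0.575(1 - 73.3/222) = 0.0274C*.
The bracket is 0.67, giving C* = 0.385/0.0274 = 14.1.

N* ≈ 73.3, C* ≈ 14.1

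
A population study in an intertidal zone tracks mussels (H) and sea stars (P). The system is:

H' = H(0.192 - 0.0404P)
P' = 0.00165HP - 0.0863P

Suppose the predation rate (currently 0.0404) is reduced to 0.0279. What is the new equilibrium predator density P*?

P* ≈ 6.88

At the interior fixed point, setting dH/dt = 0 with H > 0 fixes P* = (prey growth rate)/(HP coefficient) — independent of the other coefficients.
With the change, P* = 0.192/0.0279 = 6.88; it rises from 4.75.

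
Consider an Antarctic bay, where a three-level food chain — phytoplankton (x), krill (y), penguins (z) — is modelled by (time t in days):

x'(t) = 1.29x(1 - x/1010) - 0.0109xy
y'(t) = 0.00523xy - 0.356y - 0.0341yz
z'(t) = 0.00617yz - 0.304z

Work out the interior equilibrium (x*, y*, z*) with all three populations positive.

From dz/dt = 0: 0.00617y* = 0.304, so y* = 49.3.
From dx/dt = 0: 1.29(1 - x*/1010) = 0.0109·49.3, giving x* = 1010·(1 - 0.416) = 590.
From dy/dt = 0: 0.00523·590 - 0.356 = 0.0341z*, so z* = 2.73/0.0341 = 80.

x* ≈ 590, y* ≈ 49.3, z* ≈ 80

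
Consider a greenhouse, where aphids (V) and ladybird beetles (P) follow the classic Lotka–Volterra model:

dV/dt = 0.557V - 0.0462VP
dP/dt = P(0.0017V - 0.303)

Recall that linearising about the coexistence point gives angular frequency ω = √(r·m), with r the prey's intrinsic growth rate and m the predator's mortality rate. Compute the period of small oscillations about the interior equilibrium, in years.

Here r = 0.557 and m = 0.303, so r·m = 0.169.
ω = √0.169 = 0.411 per year, hence T = 2π/ω ≈ 15.3 years.

T ≈ 15.3 years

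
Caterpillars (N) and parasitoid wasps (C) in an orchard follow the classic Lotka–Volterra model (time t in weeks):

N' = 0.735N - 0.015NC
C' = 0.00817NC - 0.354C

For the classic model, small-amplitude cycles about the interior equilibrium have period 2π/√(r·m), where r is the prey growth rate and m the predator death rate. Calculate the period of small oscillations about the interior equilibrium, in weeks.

T ≈ 12.3 weeks

Here r = 0.735 and m = 0.354, so r·m = 0.26.
ω = √0.26 = 0.51 per week, hence T = 2π/ω ≈ 12.3 weeks.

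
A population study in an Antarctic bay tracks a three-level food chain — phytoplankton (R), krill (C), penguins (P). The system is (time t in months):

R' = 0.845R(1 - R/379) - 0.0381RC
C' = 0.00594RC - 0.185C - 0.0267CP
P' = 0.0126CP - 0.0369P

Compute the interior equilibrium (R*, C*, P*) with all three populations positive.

R* ≈ 329, C* ≈ 2.93, P* ≈ 66.3

From dP/dt = 0: 0.0126C* = 0.0369, so C* = 2.93.
From dR/dt = 0: 0.845(1 - R*/379) = 0.0381·2.93, giving R* = 379·(1 - 0.132) = 329.
From dC/dt = 0: 0.00594·329 - 0.185 = 0.0267P*, so P* = 1.77/0.0267 = 66.3.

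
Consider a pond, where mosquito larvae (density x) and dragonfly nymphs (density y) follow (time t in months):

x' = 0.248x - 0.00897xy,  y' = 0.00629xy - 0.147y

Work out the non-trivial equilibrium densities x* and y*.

Set dy/dt = 0 with y > 0: 0.00629x - 0.147 = 0, so x* = 0.147/0.00629 = 23.4.
Set dx/dt = 0 with x > 0: 0.248 - 0.00897y = 0, so y* = 0.248/0.00897 = 27.6.

x* ≈ 23.4, y* ≈ 27.6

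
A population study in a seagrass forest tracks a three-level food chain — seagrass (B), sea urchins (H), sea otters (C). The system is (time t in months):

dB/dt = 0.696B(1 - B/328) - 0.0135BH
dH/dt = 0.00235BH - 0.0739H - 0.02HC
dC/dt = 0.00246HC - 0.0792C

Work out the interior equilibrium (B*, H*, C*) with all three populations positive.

B* ≈ 123, H* ≈ 32.2, C* ≈ 10.8

From dC/dt = 0: 0.00246H* = 0.0792, so H* = 32.2.
From dB/dt = 0: 0.696(1 - B*/328) = 0.0135·32.2, giving B* = 328·(1 - 0.624) = 123.
From dH/dt = 0: 0.00235·123 - 0.0739 = 0.02C*, so C* = 0.216/0.02 = 10.8.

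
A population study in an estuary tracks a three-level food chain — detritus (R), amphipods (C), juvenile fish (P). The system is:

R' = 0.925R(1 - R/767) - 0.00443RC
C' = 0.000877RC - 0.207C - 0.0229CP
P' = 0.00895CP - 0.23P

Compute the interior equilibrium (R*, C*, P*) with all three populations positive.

From dP/dt = 0: 0.00895C* = 0.23, so C* = 25.7.
From dR/dt = 0: 0.925(1 - R*/767) = 0.00443·25.7, giving R* = 767·(1 - 0.123) = 673.
From dC/dt = 0: 0.000877·673 - 0.207 = 0.0229P*, so P* = 0.383/0.0229 = 16.7.

R* ≈ 673, C* ≈ 25.7, P* ≈ 16.7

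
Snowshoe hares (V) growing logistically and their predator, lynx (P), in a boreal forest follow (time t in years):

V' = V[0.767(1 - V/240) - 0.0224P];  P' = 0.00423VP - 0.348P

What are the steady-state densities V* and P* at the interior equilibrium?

From dP/dt = 0 with P > 0: 0.00423V* = 0.348, so V* = 82.3.
Substitute into dV/dt = 0: 0.767(1 - 82.3/240) = 0.0224P*.
The bracket is 0.657, giving P* = 0.504/0.0224 = 22.5.

V* ≈ 82.3, P* ≈ 22.5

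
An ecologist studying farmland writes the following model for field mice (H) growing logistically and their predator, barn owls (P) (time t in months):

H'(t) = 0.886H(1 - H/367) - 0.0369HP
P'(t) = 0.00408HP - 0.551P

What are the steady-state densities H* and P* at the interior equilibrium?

From dP/dt = 0 with P > 0: 0.00408H* = 0.551, so H* = 135.
Substitute into dH/dt = 0: 0.886(1 - 135/367) = 0.0369P*.
The bracket is 0.632, giving P* = 0.56/0.0369 = 15.2.

H* ≈ 135, P* ≈ 15.2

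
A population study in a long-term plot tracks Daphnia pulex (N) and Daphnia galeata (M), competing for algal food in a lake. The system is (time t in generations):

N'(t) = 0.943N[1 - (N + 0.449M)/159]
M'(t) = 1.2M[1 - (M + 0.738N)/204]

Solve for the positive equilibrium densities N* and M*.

Setting both brackets to zero gives the nullclines N + 0.449M = 159 and 0.738N + M = 204.
Substituting M = 204 - 0.738N into the first: N(1 - 0.449·0.738) = 159 - 0.449·204.
So N* = 67.4/0.669 = 101, and then M* = 204 - 0.738·101 = 130.

N* ≈ 101, M* ≈ 130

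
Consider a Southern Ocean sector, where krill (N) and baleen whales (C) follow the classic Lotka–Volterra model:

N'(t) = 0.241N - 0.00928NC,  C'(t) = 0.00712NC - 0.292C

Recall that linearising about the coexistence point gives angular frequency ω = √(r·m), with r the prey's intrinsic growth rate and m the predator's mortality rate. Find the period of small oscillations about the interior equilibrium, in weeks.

Here r = 0.241 and m = 0.292, so r·m = 0.0704.
ω = √0.0704 = 0.265 per week, hence T = 2π/ω ≈ 23.7 weeks.

T ≈ 23.7 weeks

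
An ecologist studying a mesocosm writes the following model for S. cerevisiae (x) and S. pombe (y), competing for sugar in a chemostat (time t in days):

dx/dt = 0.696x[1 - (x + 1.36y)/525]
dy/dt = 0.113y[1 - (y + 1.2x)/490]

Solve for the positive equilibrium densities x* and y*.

Setting both brackets to zero gives the nullclines x + 1.36y = 525 and 1.2x + y = 490.
Substituting y = 490 - 1.2x into the first: x(1 - 1.36·1.2) = 525 - 1.36·490.
So x* = -141/-0.632 = 224, and then y* = 490 - 1.2·224 = 222.

x* ≈ 224, y* ≈ 222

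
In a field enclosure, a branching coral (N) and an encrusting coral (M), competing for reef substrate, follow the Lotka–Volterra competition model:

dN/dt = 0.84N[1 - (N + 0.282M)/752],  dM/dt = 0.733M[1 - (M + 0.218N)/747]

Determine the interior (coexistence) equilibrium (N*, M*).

N* ≈ 577, M* ≈ 621

Setting both brackets to zero gives the nullclines N + 0.282M = 752 and 0.218N + M = 747.
Substituting M = 747 - 0.218N into the first: N(1 - 0.282·0.218) = 752 - 0.282·747.
So N* = 541/0.939 = 577, and then M* = 747 - 0.218·577 = 621.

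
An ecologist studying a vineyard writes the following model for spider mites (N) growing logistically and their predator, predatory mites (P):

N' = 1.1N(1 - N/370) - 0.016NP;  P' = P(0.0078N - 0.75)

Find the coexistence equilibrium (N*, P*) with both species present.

From dP/dt = 0 with P > 0: 0.0078N* = 0.75, so N* = 96.2.
Substitute into dN/dt = 0: 1.1(1 - 96.2/370) = 0.016P*.
The bracket is 0.74, giving P* = 0.814/0.016 = 50.9.

N* ≈ 96.2, P* ≈ 50.9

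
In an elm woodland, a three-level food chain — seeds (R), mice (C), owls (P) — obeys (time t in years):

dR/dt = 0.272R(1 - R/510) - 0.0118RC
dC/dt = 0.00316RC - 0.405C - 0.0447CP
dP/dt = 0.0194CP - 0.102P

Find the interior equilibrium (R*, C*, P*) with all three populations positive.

R* ≈ 394, C* ≈ 5.26, P* ≈ 18.8

From dP/dt = 0: 0.0194C* = 0.102, so C* = 5.26.
From dR/dt = 0: 0.272(1 - R*/510) = 0.0118·5.26, giving R* = 510·(1 - 0.228) = 394.
From dC/dt = 0: 0.00316·394 - 0.405 = 0.0447P*, so P* = 0.839/0.0447 = 18.8.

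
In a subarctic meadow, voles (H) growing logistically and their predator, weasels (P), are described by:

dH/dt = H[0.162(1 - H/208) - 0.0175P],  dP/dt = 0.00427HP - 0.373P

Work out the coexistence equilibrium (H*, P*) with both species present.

H* ≈ 87.4, P* ≈ 5.37

From dP/dt = 0 with P > 0: 0.00427H* = 0.373, so H* = 87.4.
Substitute into dH/dt = 0: 0.162(1 - 87.4/208) = 0.0175P*.
The bracket is 0.58, giving P* = 0.094/0.0175 = 5.37.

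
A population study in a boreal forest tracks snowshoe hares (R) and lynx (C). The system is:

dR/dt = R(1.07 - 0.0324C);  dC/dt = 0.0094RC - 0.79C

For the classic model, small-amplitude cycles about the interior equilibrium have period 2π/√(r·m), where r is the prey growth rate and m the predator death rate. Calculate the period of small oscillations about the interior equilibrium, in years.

T ≈ 6.83 years

Here r = 1.07 and m = 0.79, so r·m = 0.845.
ω = √0.845 = 0.919 per year, hence T = 2π/ω ≈ 6.83 years.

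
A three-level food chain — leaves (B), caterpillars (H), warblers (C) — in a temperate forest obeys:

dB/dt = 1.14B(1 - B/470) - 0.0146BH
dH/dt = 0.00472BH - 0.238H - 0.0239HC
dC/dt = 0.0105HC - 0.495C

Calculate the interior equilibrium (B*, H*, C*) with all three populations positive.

B* ≈ 186, H* ≈ 47.1, C* ≈ 26.8

From dC/dt = 0: 0.0105H* = 0.495, so H* = 47.1.
From dB/dt = 0: 1.14(1 - B*/470) = 0.0146·47.1, giving B* = 470·(1 - 0.604) = 186.
From dH/dt = 0: 0.00472·186 - 0.238 = 0.0239C*, so C* = 0.641/0.0239 = 26.8.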